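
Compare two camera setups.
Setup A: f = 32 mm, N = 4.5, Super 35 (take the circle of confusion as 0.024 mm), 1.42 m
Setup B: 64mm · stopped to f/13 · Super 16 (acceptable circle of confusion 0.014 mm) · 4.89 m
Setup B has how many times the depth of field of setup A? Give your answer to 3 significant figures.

Setup A: H = 32²/(4.5×0.024) + 32 ≈ 9513.5 mm; DoF = Df − Dn = 1663.52 − 1238.67 ≈ 424.85 mm.
Setup B: H = 64²/(13×0.014) + 64 ≈ 22569.5 mm; DoF = Df − Dn = 6224.8 − 4026.6 ≈ 2198.2 mm.
Ratio = 2198.2 / 424.85 ≈ 5.17.

5.17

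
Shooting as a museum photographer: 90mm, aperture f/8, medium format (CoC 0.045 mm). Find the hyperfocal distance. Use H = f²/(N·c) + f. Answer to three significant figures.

Hyperfocal distance H = f²/(N·c) + f = 90²/(8 × 0.045) + 90 = 8100/0.36 + 90 ≈ 22590.0 mm ≈ 22.6 m.

22.6 m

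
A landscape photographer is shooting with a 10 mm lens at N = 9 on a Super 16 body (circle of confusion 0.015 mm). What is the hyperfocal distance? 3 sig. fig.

0.751 m

Hyperfocal distance H = f²/(N·c) + f = 10²/(9 × 0.015) + 10 = 100/0.135 + 10 ≈ 750.7 mm ≈ 0.751 m.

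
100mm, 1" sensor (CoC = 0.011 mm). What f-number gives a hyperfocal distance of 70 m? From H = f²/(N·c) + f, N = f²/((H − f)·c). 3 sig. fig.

Rearrange H = f²/(N·c) + f for N: N = f² / ((H − f)·c).
N = 100² / ((70000 − 100) × 0.011) = 10000 / 768.9 ≈ 13.

f/13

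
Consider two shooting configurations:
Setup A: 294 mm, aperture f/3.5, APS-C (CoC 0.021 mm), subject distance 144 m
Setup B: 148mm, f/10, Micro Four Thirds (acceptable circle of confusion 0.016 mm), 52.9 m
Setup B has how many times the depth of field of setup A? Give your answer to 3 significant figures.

1.34

Setup A: H = 294²/(3.5×0.021) + 294 ≈ 1176294.0 mm; DoF = Df − Dn = 164046 − 128319 ≈ 35727 mm.
Setup B: H = 148²/(10×0.016) + 148 ≈ 137048.0 mm; DoF = Df − Dn = 86063 − 38186 ≈ 47877 mm.
Ratio = 47877 / 35727 ≈ 1.34.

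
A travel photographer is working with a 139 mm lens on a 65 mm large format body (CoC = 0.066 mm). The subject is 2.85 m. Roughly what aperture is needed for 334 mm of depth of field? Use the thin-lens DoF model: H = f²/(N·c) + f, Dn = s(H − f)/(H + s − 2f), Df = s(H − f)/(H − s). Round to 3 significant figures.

f/6.31

Write h = H − f = f²/(N·c). The thin-lens limits are Dn = s·h/(h + (s−f)) and Df = s·h/(h − (s−f)), so DoF = Df − Dn = 2·s·(s−f)·h / (h² − (s−f)²).
That is a quadratic in h: DoF·h² − 2·s·(s−f)·h − DoF·(s−f)² = 0 ⇒ h = (s−f)·(s + √(s² + DoF²)) / DoF = 2711 × (2850 + √(2850² + 334²)) / 334 = 2711 × (2850 + 2869.50) / 334 ≈ 46424 mm.
Then N = f²/(c·h) = 139² / (0.066 × 46424) = 19321 / 3064.0 ≈ 6.31.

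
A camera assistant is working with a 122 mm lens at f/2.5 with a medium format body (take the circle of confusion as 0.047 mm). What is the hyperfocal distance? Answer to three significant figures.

Hyperfocal distance H = f²/(N·c) + f = 122²/(2.5 × 0.047) + 122 = 14884/0.1175 + 122 ≈ 126794.3 mm ≈ 127 m.

127 m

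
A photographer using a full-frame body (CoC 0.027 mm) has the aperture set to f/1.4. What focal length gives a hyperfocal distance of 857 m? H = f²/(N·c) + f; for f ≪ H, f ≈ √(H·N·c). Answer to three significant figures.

180 mm

From H = f²/(N·c) + f, with f ≪ H: f ≈ √(H·N·c) = √(857000 × 1.4 × 0.027) = √32395 ≈ 180.0 mm.
The +f correction barely moves this — solving exactly, f² + N·c·f − N·c·H = 0 ⇒ f = (−N·c + √((N·c)² + 4·N·c·H))/2 = (−0.0378 + √129578)/2 ≈ 179.97 mm, so f ≈ 180 mm.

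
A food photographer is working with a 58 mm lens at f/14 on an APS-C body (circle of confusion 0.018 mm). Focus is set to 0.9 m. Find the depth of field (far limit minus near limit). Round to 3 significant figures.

114 mm

Hyperfocal distance H = f²/(N·c) + f = 58²/(14 × 0.018) + 58 = 3364/0.252 + 58 ≈ 13407.2 mm ≈ 13.41 m.
Near limit Dn = s·(H − f)/(H + s − 2f) = 900 × (13407.2 − 58) / (13407.2 + 900 − 2 × 58) = 900 × 13349.2 / 14191.2 ≈ 846.60 mm.
Far limit Df = s·(H − f)/(H − s) = 900 × (13407.2 − 58) / (13407.2 − 900) = 900 × 13349.2 / 12507.2 ≈ 960.59 mm.
Depth of field = Df − Dn = 960.59 − 846.60 ≈ 113.99 mm.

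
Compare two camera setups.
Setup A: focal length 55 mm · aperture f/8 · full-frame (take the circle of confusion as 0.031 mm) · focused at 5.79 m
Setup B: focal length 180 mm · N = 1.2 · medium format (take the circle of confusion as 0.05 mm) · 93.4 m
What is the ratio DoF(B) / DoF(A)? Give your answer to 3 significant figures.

4.76

Setup A: H = 55²/(8×0.031) + 55 ≈ 12252.6 mm; DoF = Df − Dn = 10928.1 − 3938.3 ≈ 6989.8 mm.
Setup B: H = 180²/(1.2×0.05) + 180 ≈ 540180.0 mm; DoF = Df − Dn = 112888 − 79650 ≈ 33238 mm.
Ratio = 33238 / 6989.8 ≈ 4.76.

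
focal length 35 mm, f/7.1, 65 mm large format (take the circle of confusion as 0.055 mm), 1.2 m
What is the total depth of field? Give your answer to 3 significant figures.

Hyperfocal distance H = f²/(N·c) + f = 35²/(7.1 × 0.055) + 35 = 1225/0.3905 + 35 ≈ 3172.0 mm ≈ 3.172 m.
Near limit Dn = s·(H − f)/(H + s − 2f) = 1200 × (3172.0 − 35) / (3172.0 + 1200 − 2 × 35) = 1200 × 3137.0 / 4302.0 ≈ 875.0 mm.
Far limit Df = s·(H − f)/(H − s) = 1200 × (3172.0 − 35) / (3172.0 − 1200) = 1200 × 3137.0 / 1972.0 ≈ 1908.9 mm.
Depth of field = Df − Dn = 1908.9 − 875.0 ≈ 1033.9 mm ≈ 1.03 m.

1.03 m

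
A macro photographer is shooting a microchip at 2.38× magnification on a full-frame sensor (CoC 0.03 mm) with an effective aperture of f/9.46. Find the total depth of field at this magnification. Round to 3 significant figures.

At magnification m, DoF ≈ 2·N_eff·c/m² = 2 × 9.46 × 0.03 / 2.38² = 0.5676 / 5.664 ≈ 0.1 mm.

0.100 mm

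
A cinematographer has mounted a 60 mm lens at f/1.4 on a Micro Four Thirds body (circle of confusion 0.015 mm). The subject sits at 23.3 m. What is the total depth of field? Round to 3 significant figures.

6.44 m

Hyperfocal distance H = f²/(N·c) + f = 60²/(1.4 × 0.015) + 60 = 3600/0.021 + 60 ≈ 171488.6 mm ≈ 171.5 m.
Near limit Dn = s·(H − f)/(H + s − 2f) = 23300 × (171488.6 − 60) / (171488.6 + 23300 − 2 × 60) = 23300 × 171428.6 / 194668.6 ≈ 20518.4 mm.
Far limit Df = s·(H − f)/(H − s) = 23300 × (171488.6 − 60) / (171488.6 − 23300) = 23300 × 171428.6 / 148188.6 ≈ 26954.1 mm.
Depth of field = Df − Dn = 26954.1 − 20518.4 ≈ 6435.7 mm ≈ 6.44 m.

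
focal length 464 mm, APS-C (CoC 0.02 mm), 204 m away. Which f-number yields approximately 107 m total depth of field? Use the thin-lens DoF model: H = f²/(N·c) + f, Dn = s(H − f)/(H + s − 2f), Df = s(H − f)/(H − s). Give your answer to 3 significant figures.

Write h = H − f = f²/(N·c). The thin-lens limits are Dn = s·h/(h + (s−f)) and Df = s·h/(h − (s−f)), so DoF = Df − Dn = 2·s·(s−f)·h / (h² − (s−f)²).
That is a quadratic in h: DoF·h² − 2·s·(s−f)·h − DoF·(s−f)² = 0 ⇒ h = (s−f)·(s + √(s² + DoF²)) / DoF = 203536 × (204000 + √(204000² + 107000²)) / 107000 = 203536 × (204000 + 230358) / 107000 ≈ 826239 mm.
Then N = f²/(c·h) = 464² / (0.02 × 826239) = 215296 / 16525 ≈ 13.

f/13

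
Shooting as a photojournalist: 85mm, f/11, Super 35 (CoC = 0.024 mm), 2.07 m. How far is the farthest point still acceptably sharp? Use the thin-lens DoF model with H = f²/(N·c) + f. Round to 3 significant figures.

2.23 m

Hyperfocal distance H = f²/(N·c) + f = 85²/(11 × 0.024) + 85 = 7225/0.264 + 85 ≈ 27452.4 mm ≈ 27.45 m.
Far limit Df = s·(H − f)/(H − s) = 2070 × (27452.4 − 85) / (27452.4 − 2070) = 2070 × 27367.4 / 25382.4 ≈ 2231.9 mm ≈ 2.23 m.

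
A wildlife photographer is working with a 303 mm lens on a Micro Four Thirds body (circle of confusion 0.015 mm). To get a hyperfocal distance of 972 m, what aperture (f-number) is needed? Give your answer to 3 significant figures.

Rearrange H = f²/(N·c) + f for N: N = f² / ((H − f)·c).
N = 303² / ((972000 − 303) × 0.015) = 91809 / 14575 ≈ 6.30.

f/6.30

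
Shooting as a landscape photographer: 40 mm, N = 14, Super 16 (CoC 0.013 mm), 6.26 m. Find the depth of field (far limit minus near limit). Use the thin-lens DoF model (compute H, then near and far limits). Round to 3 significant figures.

Hyperfocal distance H = f²/(N·c) + f = 40²/(14 × 0.013) + 40 = 1600/0.182 + 40 ≈ 8831.2 mm ≈ 8.831 m.
Near limit Dn = s·(H − f)/(H + s − 2f) = 6260 × (8831.2 − 40) / (8831.2 + 6260 − 2 × 40) = 6260 × 8791.2 / 15011.2 ≈ 3666 mm.
Far limit Df = s·(H − f)/(H − s) = 6260 × (8831.2 − 40) / (8831.2 − 6260) = 6260 × 8791.2 / 2571.2 ≈ 21404 mm.
Depth of field = Df − Dn = 21404 − 3666 ≈ 17738 mm ≈ 17.7 m.

17.7 m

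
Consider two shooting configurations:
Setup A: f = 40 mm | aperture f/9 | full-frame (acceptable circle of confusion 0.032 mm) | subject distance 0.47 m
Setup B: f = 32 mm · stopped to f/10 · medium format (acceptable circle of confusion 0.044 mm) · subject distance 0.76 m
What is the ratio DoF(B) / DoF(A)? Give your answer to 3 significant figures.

7.20

Setup A: H = 40²/(9×0.032) + 40 ≈ 5595.6 mm; DoF = Df − Dn = 509.430 − 436.235 ≈ 73.195 mm.
Setup B: H = 32²/(10×0.044) + 32 ≈ 2359.3 mm; DoF = Df − Dn = 1105.96 − 578.91 ≈ 527.05 mm.
Ratio = 527.05 / 73.195 ≈ 7.20.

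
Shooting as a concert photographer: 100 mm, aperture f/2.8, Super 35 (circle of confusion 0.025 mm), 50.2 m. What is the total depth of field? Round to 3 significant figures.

40.1 m

Hyperfocal distance H = f²/(N·c) + f = 100²/(2.8 × 0.025) + 100 = 10000/0.07 + 100 ≈ 142957.1 mm ≈ 143.0 m.
Near limit Dn = s·(H − f)/(H + s − 2f) = 50200 × (142957.1 − 100) / (142957.1 + 50200 − 2 × 100) = 50200 × 142857.1 / 192957.1 ≈ 37166 mm.
Far limit Df = s·(H − f)/(H − s) = 50200 × (142957.1 − 100) / (142957.1 − 50200) = 50200 × 142857.1 / 92757.1 ≈ 77314 mm.
Depth of field = Df − Dn = 77314 − 37166 ≈ 40148 mm ≈ 40.1 m.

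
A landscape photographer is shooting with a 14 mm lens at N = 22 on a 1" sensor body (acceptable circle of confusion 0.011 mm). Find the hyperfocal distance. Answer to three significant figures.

Hyperfocal distance H = f²/(N·c) + f = 14²/(22 × 0.011) + 14 = 196/0.242 + 14 ≈ 823.9 mm ≈ 0.824 m.

0.824 m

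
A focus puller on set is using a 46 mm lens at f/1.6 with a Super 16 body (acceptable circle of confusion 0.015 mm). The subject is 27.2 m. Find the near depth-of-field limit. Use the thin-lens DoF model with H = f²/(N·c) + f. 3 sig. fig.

20.8 m

Hyperfocal distance H = f²/(N·c) + f = 46²/(1.6 × 0.015) + 46 = 2116/0.024 + 46 ≈ 88212.7 mm ≈ 88.21 m.
Near limit Dn = s·(H − f)/(H + s − 2f) = 27200 × (88212.7 − 46) / (88212.7 + 27200 − 2 × 46) = 27200 × 88166.7 / 115320.7 ≈ 20795 mm ≈ 20.8 m.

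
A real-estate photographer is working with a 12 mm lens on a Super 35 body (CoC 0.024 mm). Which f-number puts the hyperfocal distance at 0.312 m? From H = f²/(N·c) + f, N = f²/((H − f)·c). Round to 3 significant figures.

Rearrange H = f²/(N·c) + f for N: N = f² / ((H − f)·c).
N = 12² / ((312 − 12) × 0.024) = 144 / 7.200 ≈ 20.

f/20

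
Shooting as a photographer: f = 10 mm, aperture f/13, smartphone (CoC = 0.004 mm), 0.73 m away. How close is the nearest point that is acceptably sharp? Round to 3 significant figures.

Hyperfocal distance H = f²/(N·c) + f = 10²/(13 × 0.004) + 10 = 100/0.052 + 10 ≈ 1933.1 mm ≈ 1.933 m.
Near limit Dn = s·(H − f)/(H + s − 2f) = 730 × (1933.1 − 10) / (1933.1 + 730 − 2 × 10) = 730 × 1923.1 / 2643.1 ≈ 531.14 mm ≈ 0.531 m.

0.531 m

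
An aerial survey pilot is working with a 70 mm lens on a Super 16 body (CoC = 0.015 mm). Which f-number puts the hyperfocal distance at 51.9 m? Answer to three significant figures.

Rearrange H = f²/(N·c) + f for N: N = f² / ((H − f)·c).
N = 70² / ((51900 − 70) × 0.015) = 4900 / 777.4 ≈ 6.30.

f/6.30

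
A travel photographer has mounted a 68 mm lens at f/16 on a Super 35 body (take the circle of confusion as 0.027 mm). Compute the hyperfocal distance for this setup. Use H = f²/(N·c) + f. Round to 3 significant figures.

Hyperfocal distance H = f²/(N·c) + f = 68²/(16 × 0.027) + 68 = 4624/0.432 + 68 ≈ 10771.7 mm ≈ 10.8 m.

10.8 m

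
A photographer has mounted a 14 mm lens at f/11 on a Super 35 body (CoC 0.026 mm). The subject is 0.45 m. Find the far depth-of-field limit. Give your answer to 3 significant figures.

Hyperfocal distance H = f²/(N·c) + f = 14²/(11 × 0.026) + 14 = 196/0.286 + 14 ≈ 699.3 mm ≈ 0.699 m.
Far limit Df = s·(H − f)/(H − s) = 450 × (699.3 − 14) / (699.3 − 450) = 450 × 685.3 / 249.3 ≈ 1237.0 mm ≈ 1.24 m.

1.24 m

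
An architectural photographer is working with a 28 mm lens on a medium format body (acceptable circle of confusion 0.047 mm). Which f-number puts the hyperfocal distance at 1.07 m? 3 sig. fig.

f/16

Rearrange H = f²/(N·c) + f for N: N = f² / ((H − f)·c).
N = 28² / ((1070 − 28) × 0.047) = 784 / 48.97 ≈ 16.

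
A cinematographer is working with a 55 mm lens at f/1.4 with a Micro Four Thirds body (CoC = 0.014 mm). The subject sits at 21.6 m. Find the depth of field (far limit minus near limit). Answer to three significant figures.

6.15 m

Hyperfocal distance H = f²/(N·c) + f = 55²/(1.4 × 0.014) + 55 = 3025/0.0196 + 55 ≈ 154391.7 mm ≈ 154.4 m.
Near limit Dn = s·(H − f)/(H + s − 2f) = 21600 × (154391.7 − 55) / (154391.7 + 21600 − 2 × 55) = 21600 × 154336.7 / 175881.7 ≈ 18954.1 mm.
Far limit Df = s·(H − f)/(H − s) = 21600 × (154391.7 − 55) / (154391.7 − 21600) = 21600 × 154336.7 / 132791.7 ≈ 25104.5 mm.
Depth of field = Df − Dn = 25104.5 − 18954.1 ≈ 6150.4 mm ≈ 6.15 m.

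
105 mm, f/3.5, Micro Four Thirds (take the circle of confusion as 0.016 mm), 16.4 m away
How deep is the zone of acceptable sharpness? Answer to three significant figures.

2.73 m

Hyperfocal distance H = f²/(N·c) + f = 105²/(3.5 × 0.016) + 105 = 11025/0.056 + 105 ≈ 196980.0 mm ≈ 197.0 m.
Near limit Dn = s·(H − f)/(H + s − 2f) = 16400 × (196980.0 − 105) / (196980.0 + 16400 − 2 × 105) = 16400 × 196875.0 / 213170.0 ≈ 15146.4 mm.
Far limit Df = s·(H − f)/(H − s) = 16400 × (196980.0 − 105) / (196980.0 − 16400) = 16400 × 196875.0 / 180580.0 ≈ 17879.9 mm.
Depth of field = Df − Dn = 17879.9 − 15146.4 ≈ 2733.5 mm ≈ 2.73 m.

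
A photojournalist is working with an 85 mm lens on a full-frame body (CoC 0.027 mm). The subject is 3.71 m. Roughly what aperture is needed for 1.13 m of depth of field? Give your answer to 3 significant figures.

Write h = H − f = f²/(N·c). The thin-lens limits are Dn = s·h/(h + (s−f)) and Df = s·h/(h − (s−f)), so DoF = Df − Dn = 2·s·(s−f)·h / (h² − (s−f)²).
That is a quadratic in h: DoF·h² − 2·s·(s−f)·h − DoF·(s−f)² = 0 ⇒ h = (s−f)·(s + √(s² + DoF²)) / DoF = 3625 × (3710 + √(3710² + 1130²)) / 1130 = 3625 × (3710 + 3878.27) / 1130 ≈ 24343 mm.
Then N = f²/(c·h) = 85² / (0.027 × 24343) = 7225 / 657.26 ≈ 11.

f/11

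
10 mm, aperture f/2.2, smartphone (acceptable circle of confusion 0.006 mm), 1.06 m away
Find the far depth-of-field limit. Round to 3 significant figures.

Hyperfocal distance H = f²/(N·c) + f = 10²/(2.2 × 0.006) + 10 = 100/0.0132 + 10 ≈ 7585.8 mm ≈ 7.586 m.
Far limit Df = s·(H − f)/(H − s) = 1060 × (7585.8 − 10) / (7585.8 − 1060) = 1060 × 7575.8 / 6525.8 ≈ 1230.6 mm ≈ 1.23 m.

1.23 m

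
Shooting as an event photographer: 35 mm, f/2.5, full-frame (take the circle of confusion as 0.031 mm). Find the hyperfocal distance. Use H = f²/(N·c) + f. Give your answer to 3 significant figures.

Hyperfocal distance H = f²/(N·c) + f = 35²/(2.5 × 0.031) + 35 = 1225/0.0775 + 35 ≈ 15841.5 mm ≈ 15.8 m.

15.8 m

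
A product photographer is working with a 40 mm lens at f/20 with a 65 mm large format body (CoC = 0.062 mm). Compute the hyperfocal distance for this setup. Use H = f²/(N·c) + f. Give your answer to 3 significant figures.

Hyperfocal distance H = f²/(N·c) + f = 40²/(20 × 0.062) + 40 = 1600/1.24 + 40 ≈ 1330.3 mm ≈ 1.33 m.

1.33 m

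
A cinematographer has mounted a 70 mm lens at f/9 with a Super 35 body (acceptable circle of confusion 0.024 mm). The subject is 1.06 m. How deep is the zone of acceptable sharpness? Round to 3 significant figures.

Hyperfocal distance H = f²/(N·c) + f = 70²/(9 × 0.024) + 70 = 4900/0.216 + 70 ≈ 22755.2 mm ≈ 22.76 m.
Near limit Dn = s·(H − f)/(H + s − 2f) = 1060 × (22755.2 − 70) / (22755.2 + 1060 − 2 × 70) = 1060 × 22685.2 / 23675.2 ≈ 1015.675 mm.
Far limit Df = s·(H − f)/(H − s) = 1060 × (22755.2 − 70) / (22755.2 − 1060) = 1060 × 22685.2 / 21695.2 ≈ 1108.370 mm.
Depth of field = Df − Dn = 1108.370 − 1015.675 ≈ 92.695 mm.

92.7 mm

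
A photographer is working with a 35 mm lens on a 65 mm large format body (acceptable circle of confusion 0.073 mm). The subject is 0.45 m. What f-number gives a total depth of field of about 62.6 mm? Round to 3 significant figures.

Write h = H − f = f²/(N·c). The thin-lens limits are Dn = s·h/(h + (s−f)) and Df = s·h/(h − (s−f)), so DoF = Df − Dn = 2·s·(s−f)·h / (h² − (s−f)²).
That is a quadratic in h: DoF·h² − 2·s·(s−f)·h − DoF·(s−f)² = 0 ⇒ h = (s−f)·(s + √(s² + DoF²)) / DoF = 415 × (450 + √(450² + 62.6²)) / 62.6 = 415 × (450 + 454.333) / 62.6 ≈ 5995.2 mm.
Then N = f²/(c·h) = 35² / (0.073 × 5995.2) = 1225 / 437.65 ≈ 2.80.

f/2.80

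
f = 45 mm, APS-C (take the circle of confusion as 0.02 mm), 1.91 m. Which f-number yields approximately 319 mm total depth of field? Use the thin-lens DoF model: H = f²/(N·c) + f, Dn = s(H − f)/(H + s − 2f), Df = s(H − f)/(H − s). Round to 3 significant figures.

f/4.50

Write h = H − f = f²/(N·c). The thin-lens limits are Dn = s·h/(h + (s−f)) and Df = s·h/(h − (s−f)), so DoF = Df − Dn = 2·s·(s−f)·h / (h² − (s−f)²).
That is a quadratic in h: DoF·h² − 2·s·(s−f)·h − DoF·(s−f)² = 0 ⇒ h = (s−f)·(s + √(s² + DoF²)) / DoF = 1865 × (1910 + √(1910² + 319²)) / 319 = 1865 × (1910 + 1936.46) / 319 ≈ 22488 mm.
Then N = f²/(c·h) = 45² / (0.02 × 22488) = 2025 / 449.76 ≈ 4.50.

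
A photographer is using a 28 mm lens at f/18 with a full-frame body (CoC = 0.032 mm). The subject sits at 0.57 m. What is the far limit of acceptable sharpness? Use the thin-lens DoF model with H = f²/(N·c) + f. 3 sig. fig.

0.947 m

Hyperfocal distance H = f²/(N·c) + f = 28²/(18 × 0.032) + 28 = 784/0.576 + 28 ≈ 1389.1 mm ≈ 1.389 m.
Far limit Df = s·(H − f)/(H − s) = 570 × (1389.1 − 28) / (1389.1 − 570) = 570 × 1361.1 / 819.1 ≈ 947.16 mm ≈ 0.947 m.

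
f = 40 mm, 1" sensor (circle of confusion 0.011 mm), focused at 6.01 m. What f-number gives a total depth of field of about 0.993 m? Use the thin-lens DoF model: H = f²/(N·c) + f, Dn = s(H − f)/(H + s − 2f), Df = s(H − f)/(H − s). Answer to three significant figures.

Write h = H − f = f²/(N·c). The thin-lens limits are Dn = s·h/(h + (s−f)) and Df = s·h/(h − (s−f)), so DoF = Df − Dn = 2·s·(s−f)·h / (h² − (s−f)²).
That is a quadratic in h: DoF·h² − 2·s·(s−f)·h − DoF·(s−f)² = 0 ⇒ h = (s−f)·(s + √(s² + DoF²)) / DoF = 5970 × (6010 + √(6010² + 993²)) / 993 = 5970 × (6010 + 6091.48) / 993 ≈ 72755 mm.
Then N = f²/(c·h) = 40² / (0.011 × 72755) = 1600 / 800.31 ≈ 2.00.

f/2.00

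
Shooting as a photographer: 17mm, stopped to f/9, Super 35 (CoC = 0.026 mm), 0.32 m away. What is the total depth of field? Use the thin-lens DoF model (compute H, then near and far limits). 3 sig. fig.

Hyperfocal distance H = f²/(N·c) + f = 17²/(9 × 0.026) + 17 = 289/0.234 + 17 ≈ 1252.0 mm ≈ 1.252 m.
Near limit Dn = s·(H − f)/(H + s − 2f) = 320 × (1252.0 − 17) / (1252.0 + 320 − 2 × 17) = 320 × 1235.0 / 1538.0 ≈ 256.96 mm.
Far limit Df = s·(H − f)/(H − s) = 320 × (1252.0 − 17) / (1252.0 − 320) = 320 × 1235.0 / 932.0 ≈ 424.03 mm.
Depth of field = Df − Dn = 424.03 − 256.96 ≈ 167.07 mm.

167 mm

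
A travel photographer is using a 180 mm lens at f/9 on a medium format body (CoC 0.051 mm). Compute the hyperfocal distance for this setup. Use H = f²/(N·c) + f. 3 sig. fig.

Hyperfocal distance H = f²/(N·c) + f = 180²/(9 × 0.051) + 180 = 32400/0.459 + 180 ≈ 70768.2 mm ≈ 70.8 m.

70.8 m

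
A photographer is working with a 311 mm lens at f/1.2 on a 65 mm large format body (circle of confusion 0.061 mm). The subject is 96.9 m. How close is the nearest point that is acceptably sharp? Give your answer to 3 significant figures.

90.3 m

Hyperfocal distance H = f²/(N·c) + f = 311²/(1.2 × 0.061) + 311 = 96721/0.0732 + 311 ≈ 1321636.1 mm ≈ 1322 m.
Near limit Dn = s·(H − f)/(H + s − 2f) = 96900 × (1321636.1 − 311) / (1321636.1 + 96900 − 2 × 311) = 96900 × 1321325.1 / 1417914.1 ≈ 90299 mm ≈ 90.3 m.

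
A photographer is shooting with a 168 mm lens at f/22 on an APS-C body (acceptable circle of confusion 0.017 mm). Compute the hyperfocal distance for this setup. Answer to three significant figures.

75.6 m

Hyperfocal distance H = f²/(N·c) + f = 168²/(22 × 0.017) + 168 = 28224/0.374 + 168 ≈ 75633.2 mm ≈ 75.6 m.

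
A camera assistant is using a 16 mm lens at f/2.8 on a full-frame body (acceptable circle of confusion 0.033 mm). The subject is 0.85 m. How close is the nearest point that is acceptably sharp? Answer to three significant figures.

Hyperfocal distance H = f²/(N·c) + f = 16²/(2.8 × 0.033) + 16 = 256/0.0924 + 16 ≈ 2786.6 mm ≈ 2.787 m.
Near limit Dn = s·(H − f)/(H + s − 2f) = 850 × (2786.6 − 16) / (2786.6 + 850 − 2 × 16) = 850 × 2770.6 / 3604.6 ≈ 653.33 mm ≈ 0.653 m.

0.653 m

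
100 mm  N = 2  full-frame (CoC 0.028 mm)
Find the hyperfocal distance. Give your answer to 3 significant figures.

Hyperfocal distance H = f²/(N·c) + f = 100²/(2 × 0.028) + 100 = 10000/0.056 + 100 ≈ 178671.4 mm ≈ 179 m.

179 m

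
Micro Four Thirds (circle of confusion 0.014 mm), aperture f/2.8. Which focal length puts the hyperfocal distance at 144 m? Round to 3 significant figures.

From H = f²/(N·c) + f, with f ≪ H: f ≈ √(H·N·c) = √(144000 × 2.8 × 0.014) = √5644.8 ≈ 75.13 mm.
The +f correction barely moves this — solving exactly, f² + N·c·f − N·c·H = 0 ⇒ f = (−N·c + √((N·c)² + 4·N·c·H))/2 = (−0.0392 + √22579)/2 ≈ 75.112 mm, so f ≈ 75.1 mm.

75.1 mm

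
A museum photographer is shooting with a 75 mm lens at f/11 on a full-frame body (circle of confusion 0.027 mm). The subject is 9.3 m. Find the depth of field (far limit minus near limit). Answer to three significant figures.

11.9 m

Hyperfocal distance H = f²/(N·c) + f = 75²/(11 × 0.027) + 75 = 5625/0.297 + 75 ≈ 19014.4 mm ≈ 19.01 m.
Near limit Dn = s·(H − f)/(H + s − 2f) = 9300 × (19014.4 − 75) / (19014.4 + 9300 − 2 × 75) = 9300 × 18939.4 / 28164.4 ≈ 6254 mm.
Far limit Df = s·(H − f)/(H − s) = 9300 × (19014.4 − 75) / (19014.4 − 9300) = 9300 × 18939.4 / 9714.4 ≈ 18131 mm.
Depth of field = Df − Dn = 18131 − 6254 ≈ 11877 mm ≈ 11.9 m.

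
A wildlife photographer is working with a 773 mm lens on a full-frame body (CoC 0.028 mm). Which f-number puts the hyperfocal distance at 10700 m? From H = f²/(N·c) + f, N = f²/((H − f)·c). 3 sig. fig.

f/1.99

Rearrange H = f²/(N·c) + f for N: N = f² / ((H − f)·c).
N = 773² / ((10700000 − 773) × 0.028) = 597529 / 299578 ≈ 1.99.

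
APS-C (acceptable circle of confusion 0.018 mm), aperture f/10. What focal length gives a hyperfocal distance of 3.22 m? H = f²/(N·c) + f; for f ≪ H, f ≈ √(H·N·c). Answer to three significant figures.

24.0 mm

From H = f²/(N·c) + f, with f ≪ H: f ≈ √(H·N·c) = √(3220 × 10 × 0.018) = √579.60 ≈ 24.07 mm.
Exact: f² + N·c·f − N·c·H = 0 ⇒ f = (−N·c + √((N·c)² + 4·N·c·H))/2 = (−0.18 + √2318.4)/2 ≈ 23.985 mm ≈ 24.0 mm.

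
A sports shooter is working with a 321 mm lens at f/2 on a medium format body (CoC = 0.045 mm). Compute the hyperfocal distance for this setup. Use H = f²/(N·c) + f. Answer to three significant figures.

1150 m

Hyperfocal distance H = f²/(N·c) + f = 321²/(2 × 0.045) + 321 = 103041/0.09 + 321 ≈ 1145221.0 mm ≈ 1150 m.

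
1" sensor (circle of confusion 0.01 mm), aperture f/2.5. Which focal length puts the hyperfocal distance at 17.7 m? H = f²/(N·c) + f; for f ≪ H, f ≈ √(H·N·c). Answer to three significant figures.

21.0 mm

From H = f²/(N·c) + f, with f ≪ H: f ≈ √(H·N·c) = √(17700 × 2.5 × 0.01) = √442.50 ≈ 21.04 mm.
The +f correction barely moves this — solving exactly, f² + N·c·f − N·c·H = 0 ⇒ f = (−N·c + √((N·c)² + 4·N·c·H))/2 = (−0.025 + √1770.0)/2 ≈ 21.023 mm, so f ≈ 21.0 mm.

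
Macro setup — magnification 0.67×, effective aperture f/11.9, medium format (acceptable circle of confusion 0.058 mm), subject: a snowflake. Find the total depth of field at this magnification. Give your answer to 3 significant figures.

3.08 mm

At magnification m, DoF ≈ 2·N_eff·c/m² = 2 × 11.9 × 0.058 / 0.67² = 1.38 / 0.4489 ≈ 3.08 mm.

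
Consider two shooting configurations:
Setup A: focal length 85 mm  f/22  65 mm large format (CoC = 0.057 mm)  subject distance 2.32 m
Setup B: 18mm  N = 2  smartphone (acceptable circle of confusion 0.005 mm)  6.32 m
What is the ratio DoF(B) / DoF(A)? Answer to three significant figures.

Setup A: H = 85²/(22×0.057) + 85 ≈ 5846.6 mm; DoF = Df − Dn = 3790.3 − 1671.6 ≈ 2118.7 mm.
Setup B: H = 18²/(2×0.005) + 18 ≈ 32418.0 mm; DoF = Df − Dn = 7846.1 − 5290.9 ≈ 2555.2 mm.
Ratio = 2555.2 / 2118.7 ≈ 1.21.

1.21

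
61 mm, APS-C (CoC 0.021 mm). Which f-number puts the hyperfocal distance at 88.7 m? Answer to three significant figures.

Rearrange H = f²/(N·c) + f for N: N = f² / ((H − f)·c).
N = 61² / ((88700 − 61) × 0.021) = 3721 / 1861 ≈ 2.00.

f/2.00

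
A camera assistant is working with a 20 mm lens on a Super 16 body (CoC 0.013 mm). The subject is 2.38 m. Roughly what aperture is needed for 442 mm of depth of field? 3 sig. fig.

Write h = H − f = f²/(N·c). The thin-lens limits are Dn = s·h/(h + (s−f)) and Df = s·h/(h − (s−f)), so DoF = Df − Dn = 2·s·(s−f)·h / (h² − (s−f)²).
That is a quadratic in h: DoF·h² − 2·s·(s−f)·h − DoF·(s−f)² = 0 ⇒ h = (s−f)·(s + √(s² + DoF²)) / DoF = 2360 × (2380 + √(2380² + 442²)) / 442 = 2360 × (2380 + 2420.69) / 442 ≈ 25633 mm.
Then N = f²/(c·h) = 20² / (0.013 × 25633) = 400 / 333.22 ≈ 1.20.

f/1.20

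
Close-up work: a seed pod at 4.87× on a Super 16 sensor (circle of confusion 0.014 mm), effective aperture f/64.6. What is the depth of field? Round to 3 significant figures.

At magnification m, DoF ≈ 2·N_eff·c/m² = 2 × 64.6 × 0.014 / 4.87² = 1.809 / 23.72 ≈ 0.0763 mm.

0.0763 mm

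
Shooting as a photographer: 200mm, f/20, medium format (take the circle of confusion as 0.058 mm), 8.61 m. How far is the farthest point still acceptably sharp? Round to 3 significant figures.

Hyperfocal distance H = f²/(N·c) + f = 200²/(20 × 0.058) + 200 = 40000/1.16 + 200 ≈ 34682.8 mm ≈ 34.68 m.
Far limit Df = s·(H − f)/(H − s) = 8610 × (34682.8 − 200) / (34682.8 − 8610) = 8610 × 34482.8 / 26072.8 ≈ 11387 mm ≈ 11.4 m.

11.4 m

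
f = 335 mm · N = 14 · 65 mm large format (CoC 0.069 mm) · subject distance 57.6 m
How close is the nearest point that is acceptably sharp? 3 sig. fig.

38.6 m

Hyperfocal distance H = f²/(N·c) + f = 335²/(14 × 0.069) + 335 = 112225/0.966 + 335 ≈ 116509.9 mm ≈ 116.5 m.
Near limit Dn = s·(H − f)/(H + s − 2f) = 57600 × (116509.9 − 335) / (116509.9 + 57600 − 2 × 335) = 57600 × 116174.9 / 173439.9 ≈ 38582 mm ≈ 38.6 m.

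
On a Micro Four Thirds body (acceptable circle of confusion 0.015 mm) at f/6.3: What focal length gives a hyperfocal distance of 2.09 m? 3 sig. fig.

From H = f²/(N·c) + f, with f ≪ H: f ≈ √(H·N·c) = √(2090 × 6.3 × 0.015) = √197.50 ≈ 14.05 mm.
Exact: f² + N·c·f − N·c·H = 0 ⇒ f = (−N·c + √((N·c)² + 4·N·c·H))/2 = (−0.0945 + √790.03)/2 ≈ 14.006 mm ≈ 14.0 mm.

14.0 mm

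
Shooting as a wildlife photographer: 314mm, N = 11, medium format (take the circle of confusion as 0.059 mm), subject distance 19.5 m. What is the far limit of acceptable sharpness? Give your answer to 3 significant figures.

22.3 m

Hyperfocal distance H = f²/(N·c) + f = 314²/(11 × 0.059) + 314 = 98596/0.649 + 314 ≈ 152233.9 mm ≈ 152.2 m.
Far limit Df = s·(H − f)/(H − s) = 19500 × (152233.9 − 314) / (152233.9 − 19500) = 19500 × 151919.9 / 132733.9 ≈ 22319 mm ≈ 22.3 m.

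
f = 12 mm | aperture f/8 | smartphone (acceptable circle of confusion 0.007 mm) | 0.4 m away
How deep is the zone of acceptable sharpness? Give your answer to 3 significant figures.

Hyperfocal distance H = f²/(N·c) + f = 12²/(8 × 0.007) + 12 = 144/0.056 + 12 ≈ 2583.4 mm ≈ 2.583 m.
Near limit Dn = s·(H − f)/(H + s − 2f) = 400 × (2583.4 − 12) / (2583.4 + 400 − 2 × 12) = 400 × 2571.4 / 2959.4 ≈ 347.56 mm.
Far limit Df = s·(H − f)/(H − s) = 400 × (2583.4 − 12) / (2583.4 − 400) = 400 × 2571.4 / 2183.4 ≈ 471.08 mm.
Depth of field = Df − Dn = 471.08 − 347.56 ≈ 123.52 mm.

124 mm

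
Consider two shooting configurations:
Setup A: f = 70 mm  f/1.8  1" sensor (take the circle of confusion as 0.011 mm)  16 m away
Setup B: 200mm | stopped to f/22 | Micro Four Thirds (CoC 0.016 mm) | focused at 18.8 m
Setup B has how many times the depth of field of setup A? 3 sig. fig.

3.06

Setup A: H = 70²/(1.8×0.011) + 70 ≈ 247544.7 mm; DoF = Df − Dn = 17100.8 − 15032.4 ≈ 2068.4 mm.
Setup B: H = 200²/(22×0.016) + 200 ≈ 113836.4 mm; DoF = Df − Dn = 22479.4 − 16155.6 ≈ 6323.8 mm.
Ratio = 6323.8 / 2068.4 ≈ 3.06.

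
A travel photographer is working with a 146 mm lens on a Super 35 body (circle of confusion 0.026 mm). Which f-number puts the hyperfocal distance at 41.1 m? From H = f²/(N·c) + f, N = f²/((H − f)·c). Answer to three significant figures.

Rearrange H = f²/(N·c) + f for N: N = f² / ((H − f)·c).
N = 146² / ((41100 − 146) × 0.026) = 21316 / 1065 ≈ 20.

f/20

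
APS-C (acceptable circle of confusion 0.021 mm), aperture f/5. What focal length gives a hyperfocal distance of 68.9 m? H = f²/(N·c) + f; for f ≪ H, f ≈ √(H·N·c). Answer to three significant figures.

From H = f²/(N·c) + f, with f ≪ H: f ≈ √(H·N·c) = √(68900 × 5 × 0.021) = √7234.5 ≈ 85.06 mm.
Exact: f² + N·c·f − N·c·H = 0 ⇒ f = (−N·c + √((N·c)² + 4·N·c·H))/2 = (−0.105 + √28938)/2 ≈ 85.003 mm ≈ 85.0 mm.

85.0 mm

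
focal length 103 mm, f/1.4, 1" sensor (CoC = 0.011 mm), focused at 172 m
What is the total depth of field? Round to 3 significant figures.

Hyperfocal distance H = f²/(N·c) + f = 103²/(1.4 × 0.011) + 103 = 10609/0.0154 + 103 ≈ 688999.1 mm ≈ 689.0 m.
Near limit Dn = s·(H − f)/(H + s − 2f) = 172000 × (688999.1 − 103) / (688999.1 + 172000 − 2 × 103) = 172000 × 688896.1 / 860793.1 ≈ 137652 mm.
Far limit Df = s·(H − f)/(H − s) = 172000 × (688999.1 − 103) / (688999.1 − 172000) = 172000 × 688896.1 / 516999.1 ≈ 229188 mm.
Depth of field = Df − Dn = 229188 − 137652 ≈ 91536 mm ≈ 91.5 m.

91.5 m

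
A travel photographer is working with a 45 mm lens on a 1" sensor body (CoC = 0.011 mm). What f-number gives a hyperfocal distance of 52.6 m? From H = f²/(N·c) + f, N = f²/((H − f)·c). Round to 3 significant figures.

f/3.50

Rearrange H = f²/(N·c) + f for N: N = f² / ((H − f)·c).
N = 45² / ((52600 − 45) × 0.011) = 2025 / 578.1 ≈ 3.50.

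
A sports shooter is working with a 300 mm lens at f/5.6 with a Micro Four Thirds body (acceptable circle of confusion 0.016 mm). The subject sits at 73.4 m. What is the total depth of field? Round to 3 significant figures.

Hyperfocal distance H = f²/(N·c) + f = 300²/(5.6 × 0.016) + 300 = 90000/0.0896 + 300 ≈ 1004764.3 mm ≈ 1005 m.
Near limit Dn = s·(H − f)/(H + s − 2f) = 73400 × (1004764.3 − 300) / (1004764.3 + 73400 − 2 × 300) = 73400 × 1004464.3 / 1077564.3 ≈ 68421 mm.
Far limit Df = s·(H − f)/(H − s) = 73400 × (1004764.3 − 300) / (1004764.3 − 73400) = 73400 × 1004464.3 / 931364.3 ≈ 79161 mm.
Depth of field = Df − Dn = 79161 − 68421 ≈ 10740 mm ≈ 10.7 m.

10.7 m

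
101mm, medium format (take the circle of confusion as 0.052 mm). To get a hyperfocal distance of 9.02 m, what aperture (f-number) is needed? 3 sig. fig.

Rearrange H = f²/(N·c) + f for N: N = f² / ((H − f)·c).
N = 101² / ((9020 − 101) × 0.052) = 10201 / 463.8 ≈ 22.

f/22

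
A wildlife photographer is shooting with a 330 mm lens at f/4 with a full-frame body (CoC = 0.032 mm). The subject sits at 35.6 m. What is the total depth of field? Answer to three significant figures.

Hyperfocal distance H = f²/(N·c) + f = 330²/(4 × 0.032) + 330 = 108900/0.128 + 330 ≈ 851111.2 mm ≈ 851.1 m.
Near limit Dn = s·(H − f)/(H + s − 2f) = 35600 × (851111.2 − 330) / (851111.2 + 35600 − 2 × 330) = 35600 × 850781.2 / 886051.2 ≈ 34182.9 mm.
Far limit Df = s·(H − f)/(H − s) = 35600 × (851111.2 − 330) / (851111.2 − 35600) = 35600 × 850781.2 / 815511.2 ≈ 37139.7 mm.
Depth of field = Df − Dn = 37139.7 − 34182.9 ≈ 2956.8 mm ≈ 2.96 m.

2.96 m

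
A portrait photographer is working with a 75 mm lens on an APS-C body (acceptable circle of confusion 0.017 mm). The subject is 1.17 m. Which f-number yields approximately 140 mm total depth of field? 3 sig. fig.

Write h = H − f = f²/(N·c). The thin-lens limits are Dn = s·h/(h + (s−f)) and Df = s·h/(h − (s−f)), so DoF = Df − Dn = 2·s·(s−f)·h / (h² − (s−f)²).
That is a quadratic in h: DoF·h² − 2·s·(s−f)·h − DoF·(s−f)² = 0 ⇒ h = (s−f)·(s + √(s² + DoF²)) / DoF = 1095 × (1170 + √(1170² + 140²)) / 140 = 1095 × (1170 + 1178.35) / 140 ≈ 18367 mm.
Then N = f²/(c·h) = 75² / (0.017 × 18367) = 5625 / 312.25 ≈ 18.

f/18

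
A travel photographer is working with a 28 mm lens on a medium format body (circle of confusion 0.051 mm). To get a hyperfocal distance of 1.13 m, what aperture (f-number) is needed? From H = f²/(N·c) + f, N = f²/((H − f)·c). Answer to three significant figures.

f/13.9

Rearrange H = f²/(N·c) + f for N: N = f² / ((H − f)·c).
N = 28² / ((1130 − 28) × 0.051) = 784 / 56.20 ≈ 13.9.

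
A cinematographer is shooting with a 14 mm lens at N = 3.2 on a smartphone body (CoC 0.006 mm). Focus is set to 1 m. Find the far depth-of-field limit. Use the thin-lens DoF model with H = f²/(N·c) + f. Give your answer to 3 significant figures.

1.11 m

Hyperfocal distance H = f²/(N·c) + f = 14²/(3.2 × 0.006) + 14 = 196/0.0192 + 14 ≈ 10222.3 mm ≈ 10.22 m.
Far limit Df = s·(H − f)/(H − s) = 1000 × (10222.3 − 14) / (10222.3 − 1000) = 1000 × 10208.3 / 9222.3 ≈ 1106.9 mm ≈ 1.11 m.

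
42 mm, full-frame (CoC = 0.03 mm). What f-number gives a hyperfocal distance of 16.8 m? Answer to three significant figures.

f/3.51

Rearrange H = f²/(N·c) + f for N: N = f² / ((H − f)·c).
N = 42² / ((16800 − 42) × 0.03) = 1764 / 502.7 ≈ 3.51.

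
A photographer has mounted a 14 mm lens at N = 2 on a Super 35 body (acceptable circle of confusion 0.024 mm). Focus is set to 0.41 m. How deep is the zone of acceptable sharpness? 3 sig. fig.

Hyperfocal distance H = f²/(N·c) + f = 14²/(2 × 0.024) + 14 = 196/0.048 + 14 ≈ 4097.3 mm ≈ 4.097 m.
Near limit Dn = s·(H − f)/(H + s − 2f) = 410 × (4097.3 − 14) / (4097.3 + 410 − 2 × 14) = 410 × 4083.3 / 4479.3 ≈ 373.754 mm.
Far limit Df = s·(H − f)/(H − s) = 410 × (4097.3 − 14) / (4097.3 − 410) = 410 × 4083.3 / 3687.3 ≈ 454.032 mm.
Depth of field = Df − Dn = 454.032 − 373.754 ≈ 80.278 mm.

80.3 mm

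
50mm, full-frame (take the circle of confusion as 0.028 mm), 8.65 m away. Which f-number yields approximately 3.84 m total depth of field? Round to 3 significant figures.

f/2.20

Write h = H − f = f²/(N·c). The thin-lens limits are Dn = s·h/(h + (s−f)) and Df = s·h/(h − (s−f)), so DoF = Df − Dn = 2·s·(s−f)·h / (h² − (s−f)²).
That is a quadratic in h: DoF·h² − 2·s·(s−f)·h − DoF·(s−f)² = 0 ⇒ h = (s−f)·(s + √(s² + DoF²)) / DoF = 8600 × (8650 + √(8650² + 3840²)) / 3840 = 8600 × (8650 + 9464.04) / 3840 ≈ 40568 mm.
Then N = f²/(c·h) = 50² / (0.028 × 40568) = 2500 / 1135.9 ≈ 2.20.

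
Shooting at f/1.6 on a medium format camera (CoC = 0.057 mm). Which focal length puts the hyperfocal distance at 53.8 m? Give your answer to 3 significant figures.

70.0 mm

From H = f²/(N·c) + f, with f ≪ H: f ≈ √(H·N·c) = √(53800 × 1.6 × 0.057) = √4906.6 ≈ 70.05 mm.
Exact: f² + N·c·f − N·c·H = 0 ⇒ f = (−N·c + √((N·c)² + 4·N·c·H))/2 = (−0.0912 + √19626)/2 ≈ 70.001 mm ≈ 70.0 mm.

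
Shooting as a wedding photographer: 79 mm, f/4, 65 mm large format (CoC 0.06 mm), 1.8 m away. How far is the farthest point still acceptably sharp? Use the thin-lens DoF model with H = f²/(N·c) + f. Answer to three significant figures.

Hyperfocal distance H = f²/(N·c) + f = 79²/(4 × 0.06) + 79 = 6241/0.24 + 79 ≈ 26083.2 mm ≈ 26.08 m.
Far limit Df = s·(H − f)/(H − s) = 1800 × (26083.2 − 79) / (26083.2 − 1800) = 1800 × 26004.2 / 24283.2 ≈ 1927.6 mm ≈ 1.93 m.

1.93 m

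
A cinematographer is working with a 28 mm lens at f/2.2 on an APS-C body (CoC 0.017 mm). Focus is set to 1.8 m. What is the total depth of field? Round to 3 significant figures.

Hyperfocal distance H = f²/(N·c) + f = 28²/(2.2 × 0.017) + 28 = 784/0.0374 + 28 ≈ 20990.6 mm ≈ 20.99 m.
Near limit Dn = s·(H − f)/(H + s − 2f) = 1800 × (20990.6 − 28) / (20990.6 + 1800 − 2 × 28) = 1800 × 20962.6 / 22734.6 ≈ 1659.70 mm.
Far limit Df = s·(H − f)/(H − s) = 1800 × (20990.6 − 28) / (20990.6 − 1800) = 1800 × 20962.6 / 19190.6 ≈ 1966.21 mm.
Depth of field = Df − Dn = 1966.21 − 1659.70 ≈ 306.51 mm.

307 mm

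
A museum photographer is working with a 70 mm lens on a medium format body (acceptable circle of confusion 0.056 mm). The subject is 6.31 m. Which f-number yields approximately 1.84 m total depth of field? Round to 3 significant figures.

Write h = H − f = f²/(N·c). The thin-lens limits are Dn = s·h/(h + (s−f)) and Df = s·h/(h − (s−f)), so DoF = Df − Dn = 2·s·(s−f)·h / (h² − (s−f)²).
That is a quadratic in h: DoF·h² − 2·s·(s−f)·h − DoF·(s−f)² = 0 ⇒ h = (s−f)·(s + √(s² + DoF²)) / DoF = 6240 × (6310 + √(6310² + 1840²)) / 1840 = 6240 × (6310 + 6572.80) / 1840 ≈ 43689 mm.
Then N = f²/(c·h) = 70² / (0.056 × 43689) = 4900 / 2446.6 ≈ 2.00.

f/2.00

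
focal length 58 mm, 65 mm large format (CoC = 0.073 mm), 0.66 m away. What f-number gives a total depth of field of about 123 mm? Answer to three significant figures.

f/7.07

Write h = H − f = f²/(N·c). The thin-lens limits are Dn = s·h/(h + (s−f)) and Df = s·h/(h − (s−f)), so DoF = Df − Dn = 2·s·(s−f)·h / (h² − (s−f)²).
That is a quadratic in h: DoF·h² − 2·s·(s−f)·h − DoF·(s−f)² = 0 ⇒ h = (s−f)·(s + √(s² + DoF²)) / DoF = 602 × (660 + √(660² + 123²)) / 123 = 602 × (660 + 671.364) / 123 ≈ 6516.1 mm.
Then N = f²/(c·h) = 58² / (0.073 × 6516.1) = 3364 / 475.68 ≈ 7.07.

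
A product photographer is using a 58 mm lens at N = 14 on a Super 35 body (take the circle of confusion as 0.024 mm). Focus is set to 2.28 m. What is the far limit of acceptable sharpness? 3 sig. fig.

2.93 m

Hyperfocal distance H = f²/(N·c) + f = 58²/(14 × 0.024) + 58 = 3364/0.336 + 58 ≈ 10069.9 mm ≈ 10.07 m.
Far limit Df = s·(H − f)/(H − s) = 2280 × (10069.9 − 58) / (10069.9 − 2280) = 2280 × 10011.9 / 7789.9 ≈ 2930.3 mm ≈ 2.93 m.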